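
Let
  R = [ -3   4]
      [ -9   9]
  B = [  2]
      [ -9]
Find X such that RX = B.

X = [[6], [5]]

Since R multiplies X on the left, X = R⁻¹B.
det R = 9; the adjugate gives R⁻¹ = [[1, -4/9], [1, -1/3]].
X = R⁻¹B = [[1, -4/9], [1, -1/3]] · [[2], [-9]] = [[6], [5]].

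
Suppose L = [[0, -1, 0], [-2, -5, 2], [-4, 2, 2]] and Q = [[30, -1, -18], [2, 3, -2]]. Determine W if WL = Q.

Right-multiplying both sides by L⁻¹ gives W = QL⁻¹.
det L = 4; the adjugate gives L⁻¹ = [[-7/2, 1/2, -1/2], [-1, 0, 0], [-6, 1, -1/2]].
W = QL⁻¹ = [[30, -1, -18], [2, 3, -2]] · [[-7/2, 1/2, -1/2], [-1, 0, 0], [-6, 1, -1/2]] = [[4, -3, -6], [2, -1, 0]].

W = [[4, -3, -6], [2, -1, 0]]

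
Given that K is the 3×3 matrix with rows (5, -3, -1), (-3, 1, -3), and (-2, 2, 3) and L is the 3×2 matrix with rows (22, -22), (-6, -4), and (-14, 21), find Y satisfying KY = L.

Y = [[4, -4], [0, -1], [-2, 5]]

Since K multiplies Y on the left, Y = K⁻¹L.
K has determinant 4; K⁻¹ = [[9/4, 7/4, 5/2], [15/4, 13/4, 9/2], [-1, -1, -1]].
Y = K⁻¹L = [[9/4, 7/4, 5/2], [15/4, 13/4, 9/2], [-1, -1, -1]] · [[22, -22], [-6, -4], [-14, 21]] = [[4, -4], [0, -1], [-2, 5]].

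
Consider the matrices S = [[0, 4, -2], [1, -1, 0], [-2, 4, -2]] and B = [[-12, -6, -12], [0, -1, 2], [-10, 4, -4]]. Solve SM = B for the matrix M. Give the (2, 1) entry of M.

-1

Since S multiplies M on the left, M = S⁻¹B.
det S = 4; the adjugate gives S⁻¹ = [[1/2, 0, -1/2], [1/2, -1, -1/2], [1/2, -2, -1]].
M = S⁻¹B = [[1/2, 0, -1/2], [1/2, -1, -1/2], [1/2, -2, -1]] · [[-12, -6, -12], [0, -1, 2], [-10, 4, -4]] = [[-1, -5, -4], [-1, -4, -6], [4, -5, -6]].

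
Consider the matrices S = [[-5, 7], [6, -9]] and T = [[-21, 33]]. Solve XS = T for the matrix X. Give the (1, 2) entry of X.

Right-multiplying both sides by S⁻¹ gives X = TS⁻¹.
S has determinant 3; S⁻¹ = [[-3, -7/3], [-2, -5/3]].
X = TS⁻¹ = [[-21, 33]] · [[-3, -7/3], [-2, -5/3]] = [[-3, -6]].

-6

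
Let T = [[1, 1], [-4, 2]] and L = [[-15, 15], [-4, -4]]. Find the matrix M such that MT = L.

T is on the right of M, so right-multiply by T⁻¹: M = LT⁻¹.
T has determinant 6; T⁻¹ = [[1/3, -1/6], [2/3, 1/6]].
M = LT⁻¹ = [[-15, 15], [-4, -4]] · [[1/3, -1/6], [2/3, 1/6]] = [[5, 5], [-4, 0]].

M = [[5, 5], [-4, 0]]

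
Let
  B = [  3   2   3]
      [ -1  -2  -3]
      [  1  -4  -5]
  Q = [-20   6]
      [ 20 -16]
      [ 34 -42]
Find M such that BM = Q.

M = [[0, -5], [-1, 3], [-6, 5]]

Left-multiplying both sides by B⁻¹ gives M = B⁻¹Q.
det B = -4, so B⁻¹ = [[1/2, 1/2, 0], [2, 9/2, -3/2], [-3/2, -7/2, 1]].
M = B⁻¹Q = [[1/2, 1/2, 0], [2, 9/2, -3/2], [-3/2, -7/2, 1]] · [[-20, 6], [20, -16], [34, -42]] = [[0, -5], [-1, 3], [-6, 5]].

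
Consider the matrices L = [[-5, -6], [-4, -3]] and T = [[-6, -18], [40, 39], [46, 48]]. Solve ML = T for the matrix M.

M = [[6, -6], [-4, -5], [-6, -4]]

Right-multiplying both sides by L⁻¹ gives M = TL⁻¹.
det L = -9, so L⁻¹ = [[1/3, -2/3], [-4/9, 5/9]].
M = TL⁻¹ = [[-6, -18], [40, 39], [46, 48]] · [[1/3, -2/3], [-4/9, 5/9]] = [[6, -6], [-4, -5], [-6, -4]].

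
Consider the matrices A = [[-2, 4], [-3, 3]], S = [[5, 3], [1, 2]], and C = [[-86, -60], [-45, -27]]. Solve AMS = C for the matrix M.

M = [[-2, -3], [-5, -3]]

Isolating M: multiply by A⁻¹ from the left and S⁻¹ from the right, so M = A⁻¹CS⁻¹.
det A = 6; the adjugate gives A⁻¹ = [[1/2, -2/3], [1/2, -1/3]].
det S = 7; the adjugate gives S⁻¹ = [[2/7, -3/7], [-1/7, 5/7]].
A⁻¹C = [[-13, -12], [-28, -21]].
M = (A⁻¹C)S⁻¹ = [[-2, -3], [-5, -3]].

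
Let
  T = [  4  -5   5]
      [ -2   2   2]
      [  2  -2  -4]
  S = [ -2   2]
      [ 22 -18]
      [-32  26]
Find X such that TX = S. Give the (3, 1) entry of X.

T is on the left of X, so left-multiply by T⁻¹: X = T⁻¹S.
T has determinant 4; T⁻¹ = [[-1, -15/2, -5], [-1, -13/2, -9/2], [0, -1/2, -1/2]].
X = T⁻¹S = [[-1, -15/2, -5], [-1, -13/2, -9/2], [0, -1/2, -1/2]] · [[-2, 2], [22, -18], [-32, 26]] = [[-3, 3], [3, -2], [5, -4]].

5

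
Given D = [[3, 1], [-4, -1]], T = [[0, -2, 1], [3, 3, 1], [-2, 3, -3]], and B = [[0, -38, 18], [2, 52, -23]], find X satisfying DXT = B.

X = [[1, -2, -2], [1, 2, 0]]

Left-multiply by D⁻¹ and right-multiply by T⁻¹: X = D⁻¹BT⁻¹.
det D = 1, so D⁻¹ = [[-1, -1], [4, 3]].
T has determinant 1; T⁻¹ = [[-12, -3, -5], [7, 2, 3], [15, 4, 6]].
D⁻¹B = [[-2, -14, 5], [6, 4, 3]].
X = (D⁻¹B)T⁻¹ = [[1, -2, -2], [1, 2, 0]].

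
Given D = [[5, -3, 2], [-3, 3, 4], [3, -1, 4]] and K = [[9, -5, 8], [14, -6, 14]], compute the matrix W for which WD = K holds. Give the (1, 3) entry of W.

-4

D is on the right of W, so right-multiply by D⁻¹: W = KD⁻¹.
D has determinant -4; D⁻¹ = [[-4, -5/2, 9/2], [-6, -7/2, 13/2], [3/2, 1, -3/2]].
W = KD⁻¹ = [[9, -5, 8], [14, -6, 14]] · [[-4, -5/2, 9/2], [-6, -7/2, 13/2], [3/2, 1, -3/2]] = [[6, 3, -4], [1, 0, 3]].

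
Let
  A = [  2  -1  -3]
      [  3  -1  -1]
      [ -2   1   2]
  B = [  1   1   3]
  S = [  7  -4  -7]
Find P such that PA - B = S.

P = [[0, 2, -1]]

PA = S + B = [[8, -3, -4]].
A is on the right of P, so right-multiply by A⁻¹: P = (S + B)A⁻¹.
det A = -1; the adjugate gives A⁻¹ = [[1, 1, 2], [4, 2, 7], [-1, 0, -1]].
P = (S + B)A⁻¹ = [[0, 2, -1]].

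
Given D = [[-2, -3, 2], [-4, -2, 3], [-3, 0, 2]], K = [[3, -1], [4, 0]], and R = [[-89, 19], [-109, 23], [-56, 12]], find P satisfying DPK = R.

P = D⁻¹RK⁻¹ (apply D⁻¹ on the left and K⁻¹ on the right).
det D = -1, so D⁻¹ = [[4, -6, 5], [1, -2, 2], [6, -9, 8]].
K has determinant 4; K⁻¹ = [[0, 1/4], [-1, 3/4]].
D⁻¹R = [[18, -2], [17, -3], [-1, 3]].
P = (D⁻¹R)K⁻¹ = [[2, 3], [3, 2], [-3, 2]].

P = [[2, 3], [3, 2], [-3, 2]]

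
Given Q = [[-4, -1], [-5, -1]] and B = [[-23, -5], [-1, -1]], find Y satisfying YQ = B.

Since Q sits to the right of Y, Y = BQ⁻¹.
det Q = -1; the adjugate gives Q⁻¹ = [[1, -1], [-5, 4]].
Y = BQ⁻¹ = [[-23, -5], [-1, -1]] · [[1, -1], [-5, 4]] = [[2, 3], [4, -3]].

Y = [[2, 3], [4, -3]]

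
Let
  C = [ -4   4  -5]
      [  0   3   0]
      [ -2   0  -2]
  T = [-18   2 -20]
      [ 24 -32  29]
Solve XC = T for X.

X = [[2, -2, 5], [-5, -4, -2]]

Right-multiplying both sides by C⁻¹ gives X = TC⁻¹.
det C = -6, so C⁻¹ = [[1, -4/3, -5/2], [0, 1/3, 0], [-1, 4/3, 2]].
X = TC⁻¹ = [[-18, 2, -20], [24, -32, 29]] · [[1, -4/3, -5/2], [0, 1/3, 0], [-1, 4/3, 2]] = [[2, -2, 5], [-5, -4, -2]].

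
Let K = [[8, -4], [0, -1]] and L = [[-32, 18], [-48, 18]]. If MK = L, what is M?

M = [[-4, -2], [-6, 6]]

Since K sits to the right of M, M = LK⁻¹.
det K = -8, so K⁻¹ = [[1/8, -1/2], [0, -1]].
M = LK⁻¹ = [[-32, 18], [-48, 18]] · [[1/8, -1/2], [0, -1]] = [[-4, -2], [-6, 6]].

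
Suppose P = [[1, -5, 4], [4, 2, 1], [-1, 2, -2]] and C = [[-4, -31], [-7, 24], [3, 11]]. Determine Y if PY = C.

Since P multiplies Y on the left, Y = P⁻¹C.
det P = -1; the adjugate gives P⁻¹ = [[6, 2, 13], [-7, -2, -15], [-10, -3, -22]].
Y = P⁻¹C = [[6, 2, 13], [-7, -2, -15], [-10, -3, -22]] · [[-4, -31], [-7, 24], [3, 11]] = [[1, 5], [-3, 4], [-5, -4]].

Y = [[1, 5], [-3, 4], [-5, -4]]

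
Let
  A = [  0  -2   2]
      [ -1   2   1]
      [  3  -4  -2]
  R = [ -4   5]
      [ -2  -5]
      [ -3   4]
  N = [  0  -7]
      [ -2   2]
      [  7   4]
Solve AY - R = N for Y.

AY = N + R = [[-4, -2], [-4, -3], [4, 8]].
A is on the left of Y, so left-multiply by A⁻¹: Y = A⁻¹(N + R).
A has determinant -6; A⁻¹ = [[0, 2, 1], [-1/6, 1, 1/3], [1/3, 1, 1/3]].
Y = A⁻¹(N + R) = [[-4, 2], [-2, 0], [-4, -1]].

Y = [[-4, 2], [-2, 0], [-4, -1]]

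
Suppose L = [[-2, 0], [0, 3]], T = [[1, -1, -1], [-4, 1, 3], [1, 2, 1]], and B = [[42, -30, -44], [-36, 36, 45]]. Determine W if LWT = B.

W = [[-4, 5, 3], [-3, 3, 3]]

W = L⁻¹BT⁻¹ (apply L⁻¹ on the left and T⁻¹ on the right).
L has determinant -6; L⁻¹ = [[-1/2, 0], [0, 1/3]].
det T = -3, so T⁻¹ = [[5/3, 1/3, 2/3], [-7/3, -2/3, -1/3], [3, 1, 1]].
L⁻¹B = [[-21, 15, 22], [-12, 12, 15]].
W = (L⁻¹B)T⁻¹ = [[-4, 5, 3], [-3, 3, 3]].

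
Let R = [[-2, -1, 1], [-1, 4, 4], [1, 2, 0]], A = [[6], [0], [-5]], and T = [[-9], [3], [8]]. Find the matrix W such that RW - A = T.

W = [[1], [1], [0]]

RW = T + A = [[-3], [3], [3]].
Left-multiplying both sides by R⁻¹ gives W = R⁻¹(T + A).
det R = 6; the adjugate gives R⁻¹ = [[-4/3, 1/3, -4/3], [2/3, -1/6, 7/6], [-1, 1/2, -3/2]].
W = R⁻¹(T + A) = [[1], [1], [0]].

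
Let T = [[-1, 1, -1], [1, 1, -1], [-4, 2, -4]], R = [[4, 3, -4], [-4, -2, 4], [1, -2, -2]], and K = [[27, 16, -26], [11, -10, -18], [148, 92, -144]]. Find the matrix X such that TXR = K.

X = T⁻¹KR⁻¹ (apply T⁻¹ on the left and R⁻¹ on the right).
T has determinant 4; T⁻¹ = [[-1/2, 1/2, 0], [2, 0, -1/2], [3/2, -1/2, -1/2]].
R has determinant -4; R⁻¹ = [[-3, -7/2, -1], [1, 1, 0], [-5/2, -11/4, -1]].
T⁻¹K = [[-8, -13, 4], [-20, -14, 20], [-39, -17, 42]].
X = (T⁻¹K)R⁻¹ = [[1, 4, 4], [-4, 1, 0], [-5, 4, -3]].

X = [[1, 4, 4], [-4, 1, 0], [-5, 4, -3]]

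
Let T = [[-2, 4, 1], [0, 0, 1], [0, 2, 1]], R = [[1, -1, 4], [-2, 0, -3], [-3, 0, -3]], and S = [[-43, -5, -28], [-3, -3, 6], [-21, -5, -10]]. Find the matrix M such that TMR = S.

M = T⁻¹SR⁻¹ (apply T⁻¹ on the left and R⁻¹ on the right).
T has determinant 4; T⁻¹ = [[-1/2, -1/2, 1], [0, -1/2, 1/2], [0, 1, 0]].
det R = -3; the adjugate gives R⁻¹ = [[0, 1, -1], [-1, -3, 5/3], [0, -1, 2/3]].
T⁻¹S = [[2, -1, 1], [-9, -1, -8], [-3, -3, 6]].
M = (T⁻¹S)R⁻¹ = [[1, 4, -3], [1, 2, 2], [3, 0, 2]].

M = [[1, 4, -3], [1, 2, 2], [3, 0, 2]]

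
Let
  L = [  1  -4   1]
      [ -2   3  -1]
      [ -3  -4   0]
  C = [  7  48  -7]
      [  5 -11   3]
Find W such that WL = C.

Since L sits to the right of W, W = CL⁻¹.
L has determinant 1; L⁻¹ = [[-4, -4, 1], [3, 3, -1], [17, 16, -5]].
W = CL⁻¹ = [[7, 48, -7], [5, -11, 3]] · [[-4, -4, 1], [3, 3, -1], [17, 16, -5]] = [[-3, 4, -6], [-2, -5, 1]].

W = [[-3, 4, -6], [-2, -5, 1]]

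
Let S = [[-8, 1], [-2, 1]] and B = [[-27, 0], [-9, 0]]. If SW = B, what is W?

S is on the left of W, so left-multiply by S⁻¹: W = S⁻¹B.
det S = -6, so S⁻¹ = [[-1/6, 1/6], [-1/3, 4/3]].
W = S⁻¹B = [[-1/6, 1/6], [-1/3, 4/3]] · [[-27, 0], [-9, 0]] = [[3, 0], [-3, 0]].

W = [[3, 0], [-3, 0]]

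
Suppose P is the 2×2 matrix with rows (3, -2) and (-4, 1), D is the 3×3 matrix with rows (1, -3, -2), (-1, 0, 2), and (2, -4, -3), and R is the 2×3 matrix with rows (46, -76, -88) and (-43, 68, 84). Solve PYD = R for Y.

Y = [[4, -4, 0], [-4, 3, -2]]

Y = P⁻¹RD⁻¹ (apply P⁻¹ on the left and D⁻¹ on the right).
det P = -5, so P⁻¹ = [[-1/5, -2/5], [-4/5, -3/5]].
D has determinant -3; D⁻¹ = [[-8/3, 1/3, 2], [-1/3, -1/3, 0], [-4/3, 2/3, 1]].
P⁻¹R = [[8, -12, -16], [-11, 20, 20]].
Y = (P⁻¹R)D⁻¹ = [[4, -4, 0], [-4, 3, -2]].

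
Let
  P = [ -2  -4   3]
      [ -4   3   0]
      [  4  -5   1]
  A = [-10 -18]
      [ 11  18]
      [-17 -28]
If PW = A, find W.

Since P multiplies W on the left, W = P⁻¹A.
det P = 2; the adjugate gives P⁻¹ = [[3/2, -11/2, -9/2], [2, -7, -6], [4, -13, -11]].
W = P⁻¹A = [[3/2, -11/2, -9/2], [2, -7, -6], [4, -13, -11]] · [[-10, -18], [11, 18], [-17, -28]] = [[1, 0], [5, 6], [4, 2]].

W = [[1, 0], [5, 6], [4, 2]]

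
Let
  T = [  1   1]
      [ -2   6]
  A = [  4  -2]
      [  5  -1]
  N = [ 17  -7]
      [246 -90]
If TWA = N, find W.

Isolating W: multiply by T⁻¹ from the left and A⁻¹ from the right, so W = T⁻¹NA⁻¹.
T has determinant 8; T⁻¹ = [[3/4, -1/8], [1/4, 1/8]].
A has determinant 6; A⁻¹ = [[-1/6, 1/3], [-5/6, 2/3]].
T⁻¹N = [[-18, 6], [35, -13]].
W = (T⁻¹N)A⁻¹ = [[-2, -2], [5, 3]].

W = [[-2, -2], [5, 3]]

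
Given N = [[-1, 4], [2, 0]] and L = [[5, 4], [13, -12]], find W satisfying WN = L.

W = [[1, 3], [-3, 5]]

Since N sits to the right of W, W = LN⁻¹.
N has determinant -8; N⁻¹ = [[0, 1/2], [1/4, 1/8]].
W = LN⁻¹ = [[5, 4], [13, -12]] · [[0, 1/2], [1/4, 1/8]] = [[1, 3], [-3, 5]].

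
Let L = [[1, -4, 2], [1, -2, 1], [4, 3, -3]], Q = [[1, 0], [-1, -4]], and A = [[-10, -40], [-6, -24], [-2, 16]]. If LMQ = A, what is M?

Left-multiply by L⁻¹ and right-multiply by Q⁻¹: M = L⁻¹AQ⁻¹.
det L = -3, so L⁻¹ = [[-1, 2, 0], [-7/3, 11/3, -1/3], [-11/3, 19/3, -2/3]].
Q has determinant -4; Q⁻¹ = [[1, 0], [-1/4, -1/4]].
L⁻¹A = [[-2, -8], [2, 0], [0, -16]].
M = (L⁻¹A)Q⁻¹ = [[0, 2], [2, 0], [4, 4]].

M = [[0, 2], [2, 0], [4, 4]]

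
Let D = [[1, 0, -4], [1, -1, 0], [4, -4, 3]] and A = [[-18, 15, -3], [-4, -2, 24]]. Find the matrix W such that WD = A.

Right-multiplying both sides by D⁻¹ gives W = AD⁻¹.
det D = -3; the adjugate gives D⁻¹ = [[1, -16/3, 4/3], [1, -19/3, 4/3], [0, -4/3, 1/3]].
W = AD⁻¹ = [[-18, 15, -3], [-4, -2, 24]] · [[1, -16/3, 4/3], [1, -19/3, 4/3], [0, -4/3, 1/3]] = [[-3, 5, -5], [-6, 2, 0]].

W = [[-3, 5, -5], [-6, 2, 0]]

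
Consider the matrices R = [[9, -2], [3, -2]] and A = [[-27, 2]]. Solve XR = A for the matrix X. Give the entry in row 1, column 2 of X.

R is on the right of X, so right-multiply by R⁻¹: X = AR⁻¹.
det R = -12, so R⁻¹ = [[1/6, -1/6], [1/4, -3/4]].
X = AR⁻¹ = [[-27, 2]] · [[1/6, -1/6], [1/4, -3/4]] = [[-4, 3]].

3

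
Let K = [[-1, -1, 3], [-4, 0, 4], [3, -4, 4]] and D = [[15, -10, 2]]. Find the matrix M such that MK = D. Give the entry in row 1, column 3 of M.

Right-multiplying both sides by K⁻¹ gives M = DK⁻¹.
det K = 4, so K⁻¹ = [[4, -2, -1], [7, -13/4, -2], [4, -7/4, -1]].
M = DK⁻¹ = [[15, -10, 2]] · [[4, -2, -1], [7, -13/4, -2], [4, -7/4, -1]] = [[-2, -1, 3]].

3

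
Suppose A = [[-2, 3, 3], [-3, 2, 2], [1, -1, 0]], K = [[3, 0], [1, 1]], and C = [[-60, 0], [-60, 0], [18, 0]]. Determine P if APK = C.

P = [[4, 0], [-2, 0], [-2, 0]]

P = A⁻¹CK⁻¹ (apply A⁻¹ on the left and K⁻¹ on the right).
det A = 5; the adjugate gives A⁻¹ = [[2/5, -3/5, 0], [2/5, -3/5, -1], [1/5, 1/5, 1]].
det K = 3; the adjugate gives K⁻¹ = [[1/3, 0], [-1/3, 1]].
A⁻¹C = [[12, 0], [-6, 0], [-6, 0]].
P = (A⁻¹C)K⁻¹ = [[4, 0], [-2, 0], [-2, 0]].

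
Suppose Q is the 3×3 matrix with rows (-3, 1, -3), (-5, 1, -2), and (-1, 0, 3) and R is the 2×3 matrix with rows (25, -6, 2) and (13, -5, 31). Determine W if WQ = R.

W = [[-5, -1, -5], [-3, -2, 6]]

Q is on the right of W, so right-multiply by Q⁻¹: W = RQ⁻¹.
det Q = 5, so Q⁻¹ = [[3/5, -3/5, 1/5], [17/5, -12/5, 9/5], [1/5, -1/5, 2/5]].
W = RQ⁻¹ = [[25, -6, 2], [13, -5, 31]] · [[3/5, -3/5, 1/5], [17/5, -12/5, 9/5], [1/5, -1/5, 2/5]] = [[-5, -1, -5], [-3, -2, 6]].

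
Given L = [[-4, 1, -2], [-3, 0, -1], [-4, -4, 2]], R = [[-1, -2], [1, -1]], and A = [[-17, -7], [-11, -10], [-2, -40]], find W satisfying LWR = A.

W = [[-2, 0], [-2, -1], [-1, 4]]

Left-multiply by L⁻¹ and right-multiply by R⁻¹: W = L⁻¹AR⁻¹.
L has determinant 2; L⁻¹ = [[-2, 3, -1/2], [5, -8, 1], [6, -10, 3/2]].
R has determinant 3; R⁻¹ = [[-1/3, 2/3], [-1/3, -1/3]].
L⁻¹A = [[2, 4], [1, 5], [5, -2]].
W = (L⁻¹A)R⁻¹ = [[-2, 0], [-2, -1], [-1, 4]].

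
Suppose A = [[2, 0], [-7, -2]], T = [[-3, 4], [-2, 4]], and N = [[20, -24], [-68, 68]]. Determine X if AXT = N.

X = [[-4, 1], [-3, 5]]

Left-multiply by A⁻¹ and right-multiply by T⁻¹: X = A⁻¹NT⁻¹.
A has determinant -4; A⁻¹ = [[1/2, 0], [-7/4, -1/2]].
det T = -4, so T⁻¹ = [[-1, 1], [-1/2, 3/4]].
A⁻¹N = [[10, -12], [-1, 8]].
X = (A⁻¹N)T⁻¹ = [[-4, 1], [-3, 5]].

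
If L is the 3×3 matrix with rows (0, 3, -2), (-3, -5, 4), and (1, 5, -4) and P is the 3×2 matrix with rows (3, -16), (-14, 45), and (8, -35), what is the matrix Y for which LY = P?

Y = [[3, -5], [1, -2], [0, 5]]

L is on the left of Y, so left-multiply by L⁻¹: Y = L⁻¹P.
L has determinant -4; L⁻¹ = [[0, -1/2, -1/2], [2, -1/2, -3/2], [5/2, -3/4, -9/4]].
Y = L⁻¹P = [[0, -1/2, -1/2], [2, -1/2, -3/2], [5/2, -3/4, -9/4]] · [[3, -16], [-14, 45], [8, -35]] = [[3, -5], [1, -2], [0, 5]].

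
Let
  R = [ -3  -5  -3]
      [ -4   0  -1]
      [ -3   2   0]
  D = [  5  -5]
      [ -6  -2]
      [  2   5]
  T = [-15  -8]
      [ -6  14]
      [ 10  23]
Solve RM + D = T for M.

M = [[0, -4], [4, 3], [0, 0]]

RM = T − D = [[-20, -3], [0, 16], [8, 18]].
Left-multiplying both sides by R⁻¹ gives M = R⁻¹(T − D).
det R = 3, so R⁻¹ = [[2/3, -2, 5/3], [1, -3, 3], [-8/3, 7, -20/3]].
M = R⁻¹(T − D) = [[0, -4], [4, 3], [0, 0]].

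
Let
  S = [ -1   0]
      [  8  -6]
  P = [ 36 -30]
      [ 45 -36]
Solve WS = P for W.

W = [[4, 5], [3, 6]]

S is on the right of W, so right-multiply by S⁻¹: W = PS⁻¹.
S has determinant 6; S⁻¹ = [[-1, 0], [-4/3, -1/6]].
W = PS⁻¹ = [[36, -30], [45, -36]] · [[-1, 0], [-4/3, -1/6]] = [[4, 5], [3, 6]].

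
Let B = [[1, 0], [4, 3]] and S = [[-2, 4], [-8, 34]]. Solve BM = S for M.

B is on the left of M, so left-multiply by B⁻¹: M = B⁻¹S.
det B = 3, so B⁻¹ = [[1, 0], [-4/3, 1/3]].
M = B⁻¹S = [[1, 0], [-4/3, 1/3]] · [[-2, 4], [-8, 34]] = [[-2, 4], [0, 6]].

M = [[-2, 4], [0, 6]]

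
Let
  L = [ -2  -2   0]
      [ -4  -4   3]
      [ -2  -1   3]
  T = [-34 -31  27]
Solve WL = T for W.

Since L sits to the right of W, W = TL⁻¹.
det L = 6, so L⁻¹ = [[-3/2, 1, -1], [1, -1, 1], [-2/3, 1/3, 0]].
W = TL⁻¹ = [[-34, -31, 27]] · [[-3/2, 1, -1], [1, -1, 1], [-2/3, 1/3, 0]] = [[2, 6, 3]].

W = [[2, 6, 3]]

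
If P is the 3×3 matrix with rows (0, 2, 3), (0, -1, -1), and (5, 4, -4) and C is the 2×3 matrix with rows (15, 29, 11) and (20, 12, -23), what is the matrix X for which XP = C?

X = [[6, -5, 3], [-3, -2, 4]]

Since P sits to the right of X, X = CP⁻¹.
P has determinant 5; P⁻¹ = [[8/5, 4, 1/5], [-1, -3, 0], [1, 2, 0]].
X = CP⁻¹ = [[15, 29, 11], [20, 12, -23]] · [[8/5, 4, 1/5], [-1, -3, 0], [1, 2, 0]] = [[6, -5, 3], [-3, -2, 4]].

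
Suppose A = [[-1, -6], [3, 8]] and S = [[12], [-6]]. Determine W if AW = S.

W = [[6], [-3]]

Left-multiplying both sides by A⁻¹ gives W = A⁻¹S.
A has determinant 10; A⁻¹ = [[4/5, 3/5], [-3/10, -1/10]].
W = A⁻¹S = [[4/5, 3/5], [-3/10, -1/10]] · [[12], [-6]] = [[6], [-3]].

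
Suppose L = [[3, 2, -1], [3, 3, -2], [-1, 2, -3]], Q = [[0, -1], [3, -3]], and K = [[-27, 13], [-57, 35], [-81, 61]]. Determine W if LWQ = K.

W = L⁻¹KQ⁻¹ (apply L⁻¹ on the left and Q⁻¹ on the right).
L has determinant -2; L⁻¹ = [[5/2, -2, 1/2], [-11/2, 5, -3/2], [-9/2, 4, -3/2]].
det Q = 3; the adjugate gives Q⁻¹ = [[-1, 1/3], [-1, 0]].
L⁻¹K = [[6, -7], [-15, 12], [15, -10]].
W = (L⁻¹K)Q⁻¹ = [[1, 2], [3, -5], [-5, 5]].

W = [[1, 2], [3, -5], [-5, 5]]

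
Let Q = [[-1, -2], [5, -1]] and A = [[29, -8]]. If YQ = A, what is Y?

Q is on the right of Y, so right-multiply by Q⁻¹: Y = AQ⁻¹.
det Q = 11; the adjugate gives Q⁻¹ = [[-1/11, 2/11], [-5/11, -1/11]].
Y = AQ⁻¹ = [[29, -8]] · [[-1/11, 2/11], [-5/11, -1/11]] = [[1, 6]].

Y = [[1, 6]]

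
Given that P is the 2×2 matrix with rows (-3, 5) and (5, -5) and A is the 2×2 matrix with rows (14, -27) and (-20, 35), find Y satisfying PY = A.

Y = [[-3, 4], [1, -3]]

P is on the left of Y, so left-multiply by P⁻¹: Y = P⁻¹A.
det P = -10; the adjugate gives P⁻¹ = [[1/2, 1/2], [1/2, 3/10]].
Y = P⁻¹A = [[1/2, 1/2], [1/2, 3/10]] · [[14, -27], [-20, 35]] = [[-3, 4], [1, -3]].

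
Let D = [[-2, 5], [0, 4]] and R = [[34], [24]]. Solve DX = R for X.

X = [[-2], [6]]

D is on the left of X, so left-multiply by D⁻¹: X = D⁻¹R.
det D = -8; the adjugate gives D⁻¹ = [[-1/2, 5/8], [0, 1/4]].
X = D⁻¹R = [[-1/2, 5/8], [0, 1/4]] · [[34], [24]] = [[-2], [6]].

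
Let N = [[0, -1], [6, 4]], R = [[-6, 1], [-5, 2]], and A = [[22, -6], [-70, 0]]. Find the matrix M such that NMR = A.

M = [[2, -3], [2, 2]]

Isolating M: multiply by N⁻¹ from the left and R⁻¹ from the right, so M = N⁻¹AR⁻¹.
det N = 6, so N⁻¹ = [[2/3, 1/6], [-1, 0]].
det R = -7, so R⁻¹ = [[-2/7, 1/7], [-5/7, 6/7]].
N⁻¹A = [[3, -4], [-22, 6]].
M = (N⁻¹A)R⁻¹ = [[2, -3], [2, 2]].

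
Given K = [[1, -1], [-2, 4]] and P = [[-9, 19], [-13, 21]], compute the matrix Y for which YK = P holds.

Y = [[1, 5], [-5, 4]]

Since K sits to the right of Y, Y = PK⁻¹.
K has determinant 2; K⁻¹ = [[2, 1/2], [1, 1/2]].
Y = PK⁻¹ = [[-9, 19], [-13, 21]] · [[2, 1/2], [1, 1/2]] = [[1, 5], [-5, 4]].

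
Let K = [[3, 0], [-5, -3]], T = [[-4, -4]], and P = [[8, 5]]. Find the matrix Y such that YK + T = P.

Y = [[-1, -3]]

YK = P − T = [[12, 9]].
Since K sits to the right of Y, Y = (P − T)K⁻¹.
det K = -9; the adjugate gives K⁻¹ = [[1/3, 0], [-5/9, -1/3]].
Y = (P − T)K⁻¹ = [[-1, -3]].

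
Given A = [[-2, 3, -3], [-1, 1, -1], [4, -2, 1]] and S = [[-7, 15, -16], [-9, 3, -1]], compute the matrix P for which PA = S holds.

P = [[6, -1, 1], [-2, 5, -2]]

A is on the right of P, so right-multiply by A⁻¹: P = SA⁻¹.
det A = -1, so A⁻¹ = [[1, -3, 0], [3, -10, -1], [2, -8, -1]].
P = SA⁻¹ = [[-7, 15, -16], [-9, 3, -1]] · [[1, -3, 0], [3, -10, -1], [2, -8, -1]] = [[6, -1, 1], [-2, 5, -2]].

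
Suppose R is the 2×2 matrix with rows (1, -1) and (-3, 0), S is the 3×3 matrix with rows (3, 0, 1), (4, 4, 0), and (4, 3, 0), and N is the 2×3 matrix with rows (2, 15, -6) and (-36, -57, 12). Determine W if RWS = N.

Left-multiply by R⁻¹ and right-multiply by S⁻¹: W = R⁻¹NS⁻¹.
det R = -3, so R⁻¹ = [[0, -1/3], [-1, -1/3]].
det S = -4; the adjugate gives S⁻¹ = [[0, -3/4, 1], [0, 1, -1], [1, 9/4, -3]].
R⁻¹N = [[12, 19, -4], [10, 4, 2]].
W = (R⁻¹N)S⁻¹ = [[-4, 1, 5], [2, 1, 0]].

W = [[-4, 1, 5], [2, 1, 0]]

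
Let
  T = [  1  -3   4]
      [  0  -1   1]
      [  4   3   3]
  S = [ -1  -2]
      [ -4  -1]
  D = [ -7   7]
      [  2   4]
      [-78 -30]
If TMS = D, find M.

M = [[3, 0], [0, 3], [-2, 3]]

Left-multiply by T⁻¹ and right-multiply by S⁻¹: M = T⁻¹DS⁻¹.
det T = -2, so T⁻¹ = [[3, -21/2, -1/2], [-2, 13/2, 1/2], [-2, 15/2, 1/2]].
det S = -7, so S⁻¹ = [[1/7, -2/7], [-4/7, 1/7]].
T⁻¹D = [[-3, -6], [-12, -3], [-10, 1]].
M = (T⁻¹D)S⁻¹ = [[3, 0], [0, 3], [-2, 3]].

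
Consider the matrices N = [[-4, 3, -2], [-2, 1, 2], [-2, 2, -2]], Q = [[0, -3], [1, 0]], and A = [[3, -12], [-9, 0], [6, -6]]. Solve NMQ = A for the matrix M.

Left-multiply by N⁻¹ and right-multiply by Q⁻¹: M = N⁻¹AQ⁻¹.
N has determinant 4; N⁻¹ = [[-3/2, 1/2, 2], [-2, 1, 3], [-1/2, 1/2, 1/2]].
Q has determinant 3; Q⁻¹ = [[0, 1], [-1/3, 0]].
N⁻¹A = [[3, 6], [3, 6], [-3, 3]].
M = (N⁻¹A)Q⁻¹ = [[-2, 3], [-2, 3], [-1, -3]].

M = [[-2, 3], [-2, 3], [-1, -3]]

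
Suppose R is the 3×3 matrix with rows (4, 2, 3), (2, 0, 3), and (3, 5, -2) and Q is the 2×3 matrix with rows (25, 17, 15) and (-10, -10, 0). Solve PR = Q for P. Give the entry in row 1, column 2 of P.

6

Since R sits to the right of P, P = QR⁻¹.
det R = -4, so R⁻¹ = [[15/4, -19/4, -3/2], [-13/4, 17/4, 3/2], [-5/2, 7/2, 1]].
P = QR⁻¹ = [[25, 17, 15], [-10, -10, 0]] · [[15/4, -19/4, -3/2], [-13/4, 17/4, 3/2], [-5/2, 7/2, 1]] = [[1, 6, 3], [-5, 5, 0]].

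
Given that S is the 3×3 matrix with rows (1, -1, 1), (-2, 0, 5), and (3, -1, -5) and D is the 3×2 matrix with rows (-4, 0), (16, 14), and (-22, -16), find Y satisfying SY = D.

Y = [[-3, -2], [3, 0], [2, 2]]

Since S multiplies Y on the left, Y = S⁻¹D.
S has determinant 2; S⁻¹ = [[5/2, -3, -5/2], [5/2, -4, -7/2], [1, -1, -1]].
Y = S⁻¹D = [[5/2, -3, -5/2], [5/2, -4, -7/2], [1, -1, -1]] · [[-4, 0], [16, 14], [-22, -16]] = [[-3, -2], [3, 0], [2, 2]].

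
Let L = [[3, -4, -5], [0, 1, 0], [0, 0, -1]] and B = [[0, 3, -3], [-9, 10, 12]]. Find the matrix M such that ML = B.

Since L sits to the right of M, M = BL⁻¹.
L has determinant -3; L⁻¹ = [[1/3, 4/3, -5/3], [0, 1, 0], [0, 0, -1]].
M = BL⁻¹ = [[0, 3, -3], [-9, 10, 12]] · [[1/3, 4/3, -5/3], [0, 1, 0], [0, 0, -1]] = [[0, 3, 3], [-3, -2, 3]].

M = [[0, 3, 3], [-3, -2, 3]]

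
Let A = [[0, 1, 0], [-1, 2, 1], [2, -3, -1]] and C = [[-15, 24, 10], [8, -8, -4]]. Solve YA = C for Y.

Right-multiplying both sides by A⁻¹ gives Y = CA⁻¹.
A has determinant 1; A⁻¹ = [[1, 1, 1], [1, 0, 0], [-1, 2, 1]].
Y = CA⁻¹ = [[-15, 24, 10], [8, -8, -4]] · [[1, 1, 1], [1, 0, 0], [-1, 2, 1]] = [[-1, 5, -5], [4, 0, 4]].

Y = [[-1, 5, -5], [4, 0, 4]]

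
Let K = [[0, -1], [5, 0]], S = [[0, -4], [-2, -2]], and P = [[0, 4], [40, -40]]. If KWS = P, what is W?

W = [[4, -4], [1, 0]]

Isolating W: multiply by K⁻¹ from the left and S⁻¹ from the right, so W = K⁻¹PS⁻¹.
det K = 5; the adjugate gives K⁻¹ = [[0, 1/5], [-1, 0]].
S has determinant -8; S⁻¹ = [[1/4, -1/2], [-1/4, 0]].
K⁻¹P = [[8, -8], [0, -4]].
W = (K⁻¹P)S⁻¹ = [[4, -4], [1, 0]].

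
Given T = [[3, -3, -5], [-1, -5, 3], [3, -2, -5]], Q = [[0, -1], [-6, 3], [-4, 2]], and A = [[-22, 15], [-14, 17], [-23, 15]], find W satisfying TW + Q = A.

TW = A − Q = [[-22, 16], [-8, 14], [-19, 13]].
T is on the left of W, so left-multiply by T⁻¹: W = T⁻¹(A − Q).
T has determinant -4; T⁻¹ = [[-31/4, 5/4, 17/2], [-1, 0, 1], [-17/4, 3/4, 9/2]].
W = T⁻¹(A − Q) = [[-1, 4], [3, -3], [2, 1]].

W = [[-1, 4], [3, -3], [2, 1]]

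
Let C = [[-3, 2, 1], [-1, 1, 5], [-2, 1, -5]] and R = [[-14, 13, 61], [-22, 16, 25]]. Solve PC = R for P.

P = [[6, 6, -5], [5, 5, 1]]

Since C sits to the right of P, P = RC⁻¹.
det C = 1; the adjugate gives C⁻¹ = [[-10, 11, 9], [-15, 17, 14], [1, -1, -1]].
P = RC⁻¹ = [[-14, 13, 61], [-22, 16, 25]] · [[-10, 11, 9], [-15, 17, 14], [1, -1, -1]] = [[6, 6, -5], [5, 5, 1]].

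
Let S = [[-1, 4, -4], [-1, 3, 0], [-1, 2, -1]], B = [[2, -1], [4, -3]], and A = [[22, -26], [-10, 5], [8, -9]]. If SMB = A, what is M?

M = [[-1, -3], [-2, -1], [3, -4]]

Left-multiply by S⁻¹ and right-multiply by B⁻¹: M = S⁻¹AB⁻¹.
det S = -5; the adjugate gives S⁻¹ = [[3/5, 4/5, -12/5], [1/5, 3/5, -4/5], [-1/5, 2/5, -1/5]].
B has determinant -2; B⁻¹ = [[3/2, -1/2], [2, -1]].
S⁻¹A = [[-14, 10], [-8, 5], [-10, 9]].
M = (S⁻¹A)B⁻¹ = [[-1, -3], [-2, -1], [3, -4]].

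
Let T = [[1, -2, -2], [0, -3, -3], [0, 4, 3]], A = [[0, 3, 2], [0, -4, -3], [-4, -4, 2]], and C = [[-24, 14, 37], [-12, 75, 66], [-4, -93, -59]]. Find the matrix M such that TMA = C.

Left-multiply by T⁻¹ and right-multiply by A⁻¹: M = T⁻¹CA⁻¹.
det T = 3; the adjugate gives T⁻¹ = [[1, -2/3, 0], [0, 1, 1], [0, -4/3, -1]].
det A = 4; the adjugate gives A⁻¹ = [[-5, -7/2, -1/4], [3, 2, 0], [-4, -3, 0]].
T⁻¹C = [[-16, -36, -7], [-16, -18, 7], [20, -7, -29]].
M = (T⁻¹C)A⁻¹ = [[0, 5, 4], [-2, -1, 4], [-5, 3, -5]].

M = [[0, 5, 4], [-2, -1, 4], [-5, 3, -5]]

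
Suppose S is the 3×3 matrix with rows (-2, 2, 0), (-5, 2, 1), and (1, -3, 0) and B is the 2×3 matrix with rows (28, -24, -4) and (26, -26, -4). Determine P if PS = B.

Since S sits to the right of P, P = BS⁻¹.
S has determinant -4; S⁻¹ = [[-3/4, 0, -1/2], [-1/4, 0, -1/2], [-13/4, 1, -3/2]].
P = BS⁻¹ = [[28, -24, -4], [26, -26, -4]] · [[-3/4, 0, -1/2], [-1/4, 0, -1/2], [-13/4, 1, -3/2]] = [[-2, -4, 4], [0, -4, 6]].

P = [[-2, -4, 4], [0, -4, 6]]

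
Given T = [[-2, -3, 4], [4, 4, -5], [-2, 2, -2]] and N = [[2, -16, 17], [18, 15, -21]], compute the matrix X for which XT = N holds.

T is on the right of X, so right-multiply by T⁻¹: X = NT⁻¹.
det T = 6; the adjugate gives T⁻¹ = [[1/3, 1/3, -1/6], [3, 2, 1], [8/3, 5/3, 2/3]].
X = NT⁻¹ = [[2, -16, 17], [18, 15, -21]] · [[1/3, 1/3, -1/6], [3, 2, 1], [8/3, 5/3, 2/3]] = [[-2, -3, -5], [-5, 1, -2]].

X = [[-2, -3, -5], [-5, 1, -2]]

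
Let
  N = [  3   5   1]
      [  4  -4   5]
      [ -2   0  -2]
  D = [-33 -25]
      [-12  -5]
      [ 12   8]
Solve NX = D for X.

Since N multiplies X on the left, X = N⁻¹D.
det N = 6, so N⁻¹ = [[4/3, 5/3, 29/6], [-1/3, -2/3, -11/6], [-4/3, -5/3, -16/3]].
X = N⁻¹D = [[4/3, 5/3, 29/6], [-1/3, -2/3, -11/6], [-4/3, -5/3, -16/3]] · [[-33, -25], [-12, -5], [12, 8]] = [[-6, -3], [-3, -3], [0, -1]].

X = [[-6, -3], [-3, -3], [0, -1]]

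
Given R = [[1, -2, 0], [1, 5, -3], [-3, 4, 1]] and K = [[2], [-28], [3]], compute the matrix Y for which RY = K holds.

Left-multiplying both sides by R⁻¹ gives Y = R⁻¹K.
det R = 1; the adjugate gives R⁻¹ = [[17, 2, 6], [8, 1, 3], [19, 2, 7]].
Y = R⁻¹K = [[17, 2, 6], [8, 1, 3], [19, 2, 7]] · [[2], [-28], [3]] = [[-4], [-3], [3]].

Y = [[-4], [-3], [3]]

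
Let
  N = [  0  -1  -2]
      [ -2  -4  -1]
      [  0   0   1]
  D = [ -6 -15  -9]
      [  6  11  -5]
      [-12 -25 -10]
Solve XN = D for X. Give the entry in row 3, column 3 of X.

Since N sits to the right of X, X = DN⁻¹.
det N = -2; the adjugate gives N⁻¹ = [[2, -1/2, 7/2], [-1, 0, -2], [0, 0, 1]].
X = DN⁻¹ = [[-6, -15, -9], [6, 11, -5], [-12, -25, -10]] · [[2, -1/2, 7/2], [-1, 0, -2], [0, 0, 1]] = [[3, 3, 0], [1, -3, -6], [1, 6, -2]].

-2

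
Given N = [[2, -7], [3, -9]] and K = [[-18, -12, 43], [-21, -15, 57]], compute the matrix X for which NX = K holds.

X = [[5, 1, 4], [4, 2, -5]]

Since N multiplies X on the left, X = N⁻¹K.
det N = 3; the adjugate gives N⁻¹ = [[-3, 7/3], [-1, 2/3]].
X = N⁻¹K = [[-3, 7/3], [-1, 2/3]] · [[-18, -12, 43], [-21, -15, 57]] = [[5, 1, 4], [4, 2, -5]].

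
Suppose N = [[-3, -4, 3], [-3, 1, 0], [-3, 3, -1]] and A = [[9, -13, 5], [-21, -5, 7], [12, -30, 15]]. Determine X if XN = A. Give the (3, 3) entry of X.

-3

Since N sits to the right of X, X = AN⁻¹.
det N = -3, so N⁻¹ = [[1/3, -5/3, 1], [1, -4, 3], [2, -7, 5]].
X = AN⁻¹ = [[9, -13, 5], [-21, -5, 7], [12, -30, 15]] · [[1/3, -5/3, 1], [1, -4, 3], [2, -7, 5]] = [[0, 2, -5], [2, 6, -1], [4, -5, -3]].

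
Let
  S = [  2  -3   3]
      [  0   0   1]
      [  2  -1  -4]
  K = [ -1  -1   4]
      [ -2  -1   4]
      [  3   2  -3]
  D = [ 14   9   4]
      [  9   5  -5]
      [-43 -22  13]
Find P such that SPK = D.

P = [[-4, 0, -2], [-2, -2, -1], [2, -1, 3]]

Isolating P: multiply by S⁻¹ from the left and K⁻¹ from the right, so P = S⁻¹DK⁻¹.
det S = -4; the adjugate gives S⁻¹ = [[-1/4, 15/4, 3/4], [-1/2, 7/2, 1/2], [0, 1, 0]].
det K = -5, so K⁻¹ = [[1, -1, 0], [-6/5, 9/5, 4/5], [1/5, 1/5, 1/5]].
S⁻¹D = [[-2, 0, -10], [3, 2, -13], [9, 5, -5]].
P = (S⁻¹D)K⁻¹ = [[-4, 0, -2], [-2, -2, -1], [2, -1, 3]].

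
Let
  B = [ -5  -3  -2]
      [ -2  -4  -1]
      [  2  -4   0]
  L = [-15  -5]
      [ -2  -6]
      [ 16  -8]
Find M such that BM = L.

B is on the left of M, so left-multiply by B⁻¹: M = B⁻¹L.
det B = -6; the adjugate gives B⁻¹ = [[2/3, -4/3, 5/6], [1/3, -2/3, 1/6], [-8/3, 13/3, -7/3]].
M = B⁻¹L = [[2/3, -4/3, 5/6], [1/3, -2/3, 1/6], [-8/3, 13/3, -7/3]] · [[-15, -5], [-2, -6], [16, -8]] = [[6, -2], [-1, 1], [-6, 6]].

M = [[6, -2], [-1, 1], [-6, 6]]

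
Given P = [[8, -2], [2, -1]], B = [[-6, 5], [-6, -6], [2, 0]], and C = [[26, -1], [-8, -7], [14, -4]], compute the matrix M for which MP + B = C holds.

MP = C − B = [[32, -6], [-2, -1], [12, -4]].
P is on the right of M, so right-multiply by P⁻¹: M = (C − B)P⁻¹.
det P = -4; the adjugate gives P⁻¹ = [[1/4, -1/2], [1/2, -2]].
M = (C − B)P⁻¹ = [[5, -4], [-1, 3], [1, 2]].

M = [[5, -4], [-1, 3], [1, 2]]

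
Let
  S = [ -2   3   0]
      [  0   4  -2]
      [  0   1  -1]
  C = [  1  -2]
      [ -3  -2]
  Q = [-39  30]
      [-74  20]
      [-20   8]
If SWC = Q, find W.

Left-multiply by S⁻¹ and right-multiply by C⁻¹: W = S⁻¹QC⁻¹.
S has determinant 4; S⁻¹ = [[-1/2, 3/4, -3/2], [0, 1/2, -1], [0, 1/2, -2]].
C has determinant -8; C⁻¹ = [[1/4, -1/4], [-3/8, -1/8]].
S⁻¹Q = [[-6, -12], [-17, 2], [3, -6]].
W = (S⁻¹Q)C⁻¹ = [[3, 3], [-5, 4], [3, 0]].

W = [[3, 3], [-5, 4], [3, 0]]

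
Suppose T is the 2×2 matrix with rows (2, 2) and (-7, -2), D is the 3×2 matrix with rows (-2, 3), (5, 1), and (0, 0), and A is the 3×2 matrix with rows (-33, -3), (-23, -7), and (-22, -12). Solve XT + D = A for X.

X = [[2, 5], [0, 4], [-4, 2]]

XT = A − D = [[-31, -6], [-28, -8], [-22, -12]].
Right-multiplying both sides by T⁻¹ gives X = (A − D)T⁻¹.
det T = 10; the adjugate gives T⁻¹ = [[-1/5, -1/5], [7/10, 1/5]].
X = (A − D)T⁻¹ = [[2, 5], [0, 4], [-4, 2]].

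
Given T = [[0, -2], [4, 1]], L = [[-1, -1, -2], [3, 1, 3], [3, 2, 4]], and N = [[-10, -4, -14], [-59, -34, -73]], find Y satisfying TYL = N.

Y = [[1, -2, -3], [-5, 3, -3]]

Y = T⁻¹NL⁻¹ (apply T⁻¹ on the left and L⁻¹ on the right).
det T = 8, so T⁻¹ = [[1/8, 1/4], [-1/2, 0]].
L has determinant -1; L⁻¹ = [[2, 0, 1], [3, -2, 3], [-3, 1, -2]].
T⁻¹N = [[-16, -9, -20], [5, 2, 7]].
Y = (T⁻¹N)L⁻¹ = [[1, -2, -3], [-5, 3, -3]].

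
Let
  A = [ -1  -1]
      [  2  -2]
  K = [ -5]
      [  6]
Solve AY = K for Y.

Y = [[4], [1]]

Since A multiplies Y on the left, Y = A⁻¹K.
det A = 4; the adjugate gives A⁻¹ = [[-1/2, 1/4], [-1/2, -1/4]].
Y = A⁻¹K = [[-1/2, 1/4], [-1/2, -1/4]] · [[-5], [6]] = [[4], [1]].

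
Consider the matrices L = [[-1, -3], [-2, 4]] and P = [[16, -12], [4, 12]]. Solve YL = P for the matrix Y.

Y = [[-4, -6], [-4, 0]]

Right-multiplying both sides by L⁻¹ gives Y = PL⁻¹.
L has determinant -10; L⁻¹ = [[-2/5, -3/10], [-1/5, 1/10]].
Y = PL⁻¹ = [[16, -12], [4, 12]] · [[-2/5, -3/10], [-1/5, 1/10]] = [[-4, -6], [-4, 0]].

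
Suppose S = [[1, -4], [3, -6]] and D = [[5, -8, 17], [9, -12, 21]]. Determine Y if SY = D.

S is on the left of Y, so left-multiply by S⁻¹: Y = S⁻¹D.
det S = 6; the adjugate gives S⁻¹ = [[-1, 2/3], [-1/2, 1/6]].
Y = S⁻¹D = [[-1, 2/3], [-1/2, 1/6]] · [[5, -8, 17], [9, -12, 21]] = [[1, 0, -3], [-1, 2, -5]].

Y = [[1, 0, -3], [-1, 2, -5]]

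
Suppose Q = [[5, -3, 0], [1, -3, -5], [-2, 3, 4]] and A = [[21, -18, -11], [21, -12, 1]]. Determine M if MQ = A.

Since Q sits to the right of M, M = AQ⁻¹.
Q has determinant -3; Q⁻¹ = [[-1, -4, -5], [-2, -20/3, -25/3], [1, 3, 4]].
M = AQ⁻¹ = [[21, -18, -11], [21, -12, 1]] · [[-1, -4, -5], [-2, -20/3, -25/3], [1, 3, 4]] = [[4, 3, 1], [4, -1, -1]].

M = [[4, 3, 1], [4, -1, -1]]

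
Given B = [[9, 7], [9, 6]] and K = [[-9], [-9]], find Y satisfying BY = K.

B is on the left of Y, so left-multiply by B⁻¹: Y = B⁻¹K.
det B = -9; the adjugate gives B⁻¹ = [[-2/3, 7/9], [1, -1]].
Y = B⁻¹K = [[-2/3, 7/9], [1, -1]] · [[-9], [-9]] = [[-1], [0]].

Y = [[-1], [0]]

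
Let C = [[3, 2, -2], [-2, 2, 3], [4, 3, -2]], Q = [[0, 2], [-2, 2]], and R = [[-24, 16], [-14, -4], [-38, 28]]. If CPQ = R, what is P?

P = C⁻¹RQ⁻¹ (apply C⁻¹ on the left and Q⁻¹ on the right).
det C = 5, so C⁻¹ = [[-13/5, -2/5, 2], [8/5, 2/5, -1], [-14/5, -1/5, 2]].
Q has determinant 4; Q⁻¹ = [[1/2, -1/2], [1/2, 0]].
C⁻¹R = [[-8, 16], [-6, -4], [-6, 12]].
P = (C⁻¹R)Q⁻¹ = [[4, 4], [-5, 3], [3, 3]].

P = [[4, 4], [-5, 3], [3, 3]]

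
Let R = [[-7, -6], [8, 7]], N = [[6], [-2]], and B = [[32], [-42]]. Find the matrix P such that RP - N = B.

RP = B + N = [[38], [-44]].
Left-multiplying both sides by R⁻¹ gives P = R⁻¹(B + N).
R has determinant -1; R⁻¹ = [[-7, -6], [8, 7]].
P = R⁻¹(B + N) = [[-2], [-4]].

P = [[-2], [-4]]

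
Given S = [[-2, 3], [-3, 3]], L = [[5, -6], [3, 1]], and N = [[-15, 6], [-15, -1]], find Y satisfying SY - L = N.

SY = N + L = [[-10, 0], [-12, 0]].
S is on the left of Y, so left-multiply by S⁻¹: Y = S⁻¹(N + L).
det S = 3; the adjugate gives S⁻¹ = [[1, -1], [1, -2/3]].
Y = S⁻¹(N + L) = [[2, 0], [-2, 0]].

Y = [[2, 0], [-2, 0]]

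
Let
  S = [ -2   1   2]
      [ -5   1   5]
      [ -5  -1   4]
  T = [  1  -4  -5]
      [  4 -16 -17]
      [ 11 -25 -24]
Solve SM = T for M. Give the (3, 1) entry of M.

S is on the left of M, so left-multiply by S⁻¹: M = S⁻¹T.
det S = -3; the adjugate gives S⁻¹ = [[-3, 2, -1], [5/3, -2/3, 0], [-10/3, 7/3, -1]].
M = S⁻¹T = [[-3, 2, -1], [5/3, -2/3, 0], [-10/3, 7/3, -1]] · [[1, -4, -5], [4, -16, -17], [11, -25, -24]] = [[-6, 5, 5], [-1, 4, 3], [-5, 1, 1]].

-5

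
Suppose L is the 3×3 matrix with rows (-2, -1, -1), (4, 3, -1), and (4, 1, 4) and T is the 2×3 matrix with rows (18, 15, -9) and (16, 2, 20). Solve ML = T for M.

L is on the right of M, so right-multiply by L⁻¹: M = TL⁻¹.
det L = 2; the adjugate gives L⁻¹ = [[13/2, 3/2, 2], [-10, -2, -3], [-4, -1, -1]].
M = TL⁻¹ = [[18, 15, -9], [16, 2, 20]] · [[13/2, 3/2, 2], [-10, -2, -3], [-4, -1, -1]] = [[3, 6, 0], [4, 0, 6]].

M = [[3, 6, 0], [4, 0, 6]]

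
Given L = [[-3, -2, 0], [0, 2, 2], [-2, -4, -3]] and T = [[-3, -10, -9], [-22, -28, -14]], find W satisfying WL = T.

Since L sits to the right of W, W = TL⁻¹.
det L = 2, so L⁻¹ = [[1, -3, -2], [-2, 9/2, 3], [2, -4, -3]].
W = TL⁻¹ = [[-3, -10, -9], [-22, -28, -14]] · [[1, -3, -2], [-2, 9/2, 3], [2, -4, -3]] = [[-1, 0, 3], [6, -4, 2]].

W = [[-1, 0, 3], [6, -4, 2]]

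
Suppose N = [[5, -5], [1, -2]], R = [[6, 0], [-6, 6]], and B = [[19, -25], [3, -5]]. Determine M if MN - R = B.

M = [[5, 0], [-1, 2]]

MN = B + R = [[25, -25], [-3, 1]].
Since N sits to the right of M, M = (B + R)N⁻¹.
N has determinant -5; N⁻¹ = [[2/5, -1], [1/5, -1]].
M = (B + R)N⁻¹ = [[5, 0], [-1, 2]].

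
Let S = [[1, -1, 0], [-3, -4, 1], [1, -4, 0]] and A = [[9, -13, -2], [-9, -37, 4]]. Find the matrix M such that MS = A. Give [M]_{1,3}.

6

S is on the right of M, so right-multiply by S⁻¹: M = AS⁻¹.
S has determinant 3; S⁻¹ = [[4/3, 0, -1/3], [1/3, 0, -1/3], [16/3, 1, -7/3]].
M = AS⁻¹ = [[9, -13, -2], [-9, -37, 4]] · [[4/3, 0, -1/3], [1/3, 0, -1/3], [16/3, 1, -7/3]] = [[-3, -2, 6], [-3, 4, 6]].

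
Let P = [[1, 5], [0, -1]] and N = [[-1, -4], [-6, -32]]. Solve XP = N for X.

X = [[-1, -1], [-6, 2]]

P is on the right of X, so right-multiply by P⁻¹: X = NP⁻¹.
det P = -1; the adjugate gives P⁻¹ = [[1, 5], [0, -1]].
X = NP⁻¹ = [[-1, -4], [-6, -32]] · [[1, 5], [0, -1]] = [[-1, -1], [-6, 2]].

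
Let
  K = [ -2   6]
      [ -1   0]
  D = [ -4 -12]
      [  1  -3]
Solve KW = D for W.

W = [[-1, 3], [-1, -1]]

Since K multiplies W on the left, W = K⁻¹D.
det K = 6, so K⁻¹ = [[0, -1], [1/6, -1/3]].
W = K⁻¹D = [[0, -1], [1/6, -1/3]] · [[-4, -12], [1, -3]] = [[-1, 3], [-1, -1]].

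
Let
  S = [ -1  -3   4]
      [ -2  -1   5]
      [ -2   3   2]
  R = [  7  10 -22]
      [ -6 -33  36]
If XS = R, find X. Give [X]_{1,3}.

1

Right-multiplying both sides by S⁻¹ gives X = RS⁻¹.
det S = 3, so S⁻¹ = [[-17/3, 6, -11/3], [-2, 2, -1], [-8/3, 3, -5/3]].
X = RS⁻¹ = [[7, 10, -22], [-6, -33, 36]] · [[-17/3, 6, -11/3], [-2, 2, -1], [-8/3, 3, -5/3]] = [[-1, -4, 1], [4, 6, -5]].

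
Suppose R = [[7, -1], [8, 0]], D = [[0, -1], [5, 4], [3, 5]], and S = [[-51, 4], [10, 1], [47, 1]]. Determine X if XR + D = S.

X = [[-5, -2], [3, -2], [4, 2]]

XR = S − D = [[-51, 5], [5, -3], [44, -4]].
Since R sits to the right of X, X = (S − D)R⁻¹.
R has determinant 8; R⁻¹ = [[0, 1/8], [-1, 7/8]].
X = (S − D)R⁻¹ = [[-5, -2], [3, -2], [4, 2]].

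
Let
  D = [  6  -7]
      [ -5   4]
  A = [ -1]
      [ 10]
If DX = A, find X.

X = [[-6], [-5]]

Since D multiplies X on the left, X = D⁻¹A.
det D = -11; the adjugate gives D⁻¹ = [[-4/11, -7/11], [-5/11, -6/11]].
X = D⁻¹A = [[-4/11, -7/11], [-5/11, -6/11]] · [[-1], [10]] = [[-6], [-5]].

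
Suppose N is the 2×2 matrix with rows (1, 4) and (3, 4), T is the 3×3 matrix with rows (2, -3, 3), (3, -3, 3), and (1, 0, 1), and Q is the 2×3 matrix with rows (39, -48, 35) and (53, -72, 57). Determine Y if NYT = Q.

Y = [[4, 0, -1], [-2, 5, -3]]

Isolating Y: multiply by N⁻¹ from the left and T⁻¹ from the right, so Y = N⁻¹QT⁻¹.
det N = -8, so N⁻¹ = [[-1/2, 1/2], [3/8, -1/8]].
det T = 3, so T⁻¹ = [[-1, 1, 0], [0, -1/3, 1], [1, -1, 1]].
N⁻¹Q = [[7, -12, 11], [8, -9, 6]].
Y = (N⁻¹Q)T⁻¹ = [[4, 0, -1], [-2, 5, -3]].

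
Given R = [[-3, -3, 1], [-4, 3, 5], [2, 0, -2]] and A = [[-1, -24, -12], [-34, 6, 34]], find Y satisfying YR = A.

Y = [[5, -3, 1], [2, 4, -6]]

Since R sits to the right of Y, Y = AR⁻¹.
R has determinant 6; R⁻¹ = [[-1, -1, -3], [1/3, 2/3, 11/6], [-1, -1, -7/2]].
Y = AR⁻¹ = [[-1, -24, -12], [-34, 6, 34]] · [[-1, -1, -3], [1/3, 2/3, 11/6], [-1, -1, -7/2]] = [[5, -3, 1], [2, 4, -6]].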